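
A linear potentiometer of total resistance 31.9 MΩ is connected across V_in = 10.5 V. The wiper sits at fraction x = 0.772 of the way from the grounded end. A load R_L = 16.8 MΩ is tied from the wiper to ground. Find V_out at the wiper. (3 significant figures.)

V_out ≈ 6.08 V

Split the track: R_lower = x·R_p = 24.63 MΩ, R_upper = (1−x)·R_p = 7.273 MΩ.
R_L loads the lower segment: effective lower R = 9.987 MΩ.
V_out = 10.5 × 9.987/(7.273 + 9.987) = 6.075 V.
(Unloaded: V_out = x·V_in = 8.11 V.)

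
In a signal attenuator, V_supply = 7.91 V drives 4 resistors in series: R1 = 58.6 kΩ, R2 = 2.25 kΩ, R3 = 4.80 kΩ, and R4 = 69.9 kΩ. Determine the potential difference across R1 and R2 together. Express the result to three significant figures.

V ≈ 3.55 V

Series total: ΣR = 58.6 + 2.25 + 4.80 + 69.9 = 135.6 kΩ.
R_{R1..R2} = 58.6 + 2.25 = 60.85 kΩ.
By the voltage-divider rule, V = 7.91 × 60.85/135.6 = 3.551 V.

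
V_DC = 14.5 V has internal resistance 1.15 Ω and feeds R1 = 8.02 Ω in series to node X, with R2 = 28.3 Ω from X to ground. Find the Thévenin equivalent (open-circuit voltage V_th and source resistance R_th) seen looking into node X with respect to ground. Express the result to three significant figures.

V_th ≈ 11.0 V, R_th ≈ 6.93 Ω

R1' = 1.15 + 8.02 = 9.170 Ω (source resistance + R1).
Open-circuit (no load on X): V_th = V_DC · R2/(R1' + R2) = 14.5 × 28.3/(9.170 + 28.3) = 10.95 V.
With V_DC suppressed (replaced by a short), R_th = R1' ‖ R2 = (9.170 × 28.3)/(9.170 + 28.3) = 6.926 Ω.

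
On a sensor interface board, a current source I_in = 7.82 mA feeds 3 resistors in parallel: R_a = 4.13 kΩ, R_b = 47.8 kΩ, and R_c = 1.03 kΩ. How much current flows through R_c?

Conductances: ΣG = 1/4.13 + 1/47.8 + 1/1.03 = 1.234 (1/kΩ).
By the current-divider rule, I = I_in · G_k/ΣG = 7.82 × 0.7868 = 6.153 mA.

I ≈ 6.15 mA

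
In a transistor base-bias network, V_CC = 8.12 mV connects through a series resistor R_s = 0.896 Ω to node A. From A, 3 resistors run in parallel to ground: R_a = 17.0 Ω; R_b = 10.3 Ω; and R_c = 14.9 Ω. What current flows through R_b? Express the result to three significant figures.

Parallel bank: R_p = 1/(1/17.0 + 1/10.3 + 1/14.9) = 4.484 Ω.
V_A = 8.12 × 4.484/5.380 = 6.768 mV.
I(R_b) = V_A / R_b = 6.768/10.3 = 0.6571 mA.

I ≈ 0.657 mA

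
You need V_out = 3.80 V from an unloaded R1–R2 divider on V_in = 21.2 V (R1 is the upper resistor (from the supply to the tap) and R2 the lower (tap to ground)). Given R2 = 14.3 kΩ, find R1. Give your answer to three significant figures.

R1 ≈ 65.5 kΩ

Required fraction k = V_out/V_in = 0.1792.
R1 = R2·(1/k − 1) = 14.3 × 4.579 = 65.48 kΩ.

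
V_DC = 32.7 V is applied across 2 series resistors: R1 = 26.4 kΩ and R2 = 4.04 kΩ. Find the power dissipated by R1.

The common current is I = 32.7/30.44 = 1.074 mA.
P = I²R = 1.154 × 26.4 = 30.47 mW.

P ≈ 30.5 mW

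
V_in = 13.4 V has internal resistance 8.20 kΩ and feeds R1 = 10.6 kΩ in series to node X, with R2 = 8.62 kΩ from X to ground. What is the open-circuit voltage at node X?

V_th ≈ 4.21 V

R1' = 8.20 + 10.6 = 18.80 kΩ (source resistance + R1).
With X open, the divider is unloaded: V_th = 13.4 × 8.62/27.42 = 4.213 V.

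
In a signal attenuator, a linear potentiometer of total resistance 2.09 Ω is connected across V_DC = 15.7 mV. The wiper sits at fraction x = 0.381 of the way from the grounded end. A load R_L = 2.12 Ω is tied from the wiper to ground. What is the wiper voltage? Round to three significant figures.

Split the track: R_lower = x·R_p = 0.7963 Ω, R_upper = (1−x)·R_p = 1.294 Ω.
R_L loads the lower segment: effective lower R = 0.5789 Ω.
Loaded-divider output: V_out = 15.7 × 0.3091 = 4.853 mV.

V_out ≈ 4.85 mV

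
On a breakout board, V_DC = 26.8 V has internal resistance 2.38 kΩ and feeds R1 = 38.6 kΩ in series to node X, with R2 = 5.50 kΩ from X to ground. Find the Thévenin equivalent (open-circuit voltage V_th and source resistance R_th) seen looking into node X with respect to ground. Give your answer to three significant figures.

R1' = 2.38 + 38.6 = 40.98 kΩ (source resistance + R1).
With X open, the divider is unloaded: V_th = 26.8 × 5.50/46.48 = 3.171 V.
Looking into X with the source shorted: R_th = R1'·R2/(R1'+R2) = 40.98 × 5.50/46.48 = 4.849 kΩ.

V_th ≈ 3.17 V, R_th ≈ 4.85 kΩ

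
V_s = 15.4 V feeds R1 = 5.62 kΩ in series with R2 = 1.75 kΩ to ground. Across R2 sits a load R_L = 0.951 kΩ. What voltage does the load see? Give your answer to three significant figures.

V_out ≈ 1.52 V

R2 ‖ R_L = (1.75 × 0.951)/(1.75 + 0.951) = 0.6162 kΩ.
Then V_out = V_s · R2'/(R1 + R2') = 15.4 × 0.6162/6.236 = 1.522 V.
(Unloaded it would be 3.66 V; the load pulls it down.)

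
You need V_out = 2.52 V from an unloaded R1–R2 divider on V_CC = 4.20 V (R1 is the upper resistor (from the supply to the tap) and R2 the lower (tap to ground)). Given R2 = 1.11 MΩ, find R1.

Required fraction k = V_out/V_CC = 0.6000.
So R1 = R2 · (V_CC/V_out − 1) = 1.11 × (4.20/2.52 − 1) = 1.11 × 0.6667 = 0.7400 MΩ.

R1 ≈ 0.740 MΩ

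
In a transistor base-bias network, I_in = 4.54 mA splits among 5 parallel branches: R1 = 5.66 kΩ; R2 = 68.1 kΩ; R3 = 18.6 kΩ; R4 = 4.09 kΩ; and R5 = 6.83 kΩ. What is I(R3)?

I ≈ 0.384 mA

Conductances: ΣG = 1/5.66 + 1/68.1 + 1/18.6 + 1/4.09 + 1/6.83 = 0.6360 (1/kΩ).
Current divider: I(R3) = I_in · G_k/ΣG = 4.54 × (0.05376/0.6360) = 4.54 × 0.08453 = 0.3838 mA.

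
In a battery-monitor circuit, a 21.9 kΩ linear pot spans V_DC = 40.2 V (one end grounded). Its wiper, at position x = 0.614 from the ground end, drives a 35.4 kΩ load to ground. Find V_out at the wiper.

The pot divides into 8.453 kΩ above the wiper and 13.45 kΩ below.
(x·R_p) ‖ R_L = 9.745 kΩ.
Loaded-divider output: V_out = 40.2 × 0.5355 = 21.53 V.
(Unloaded: V_out = x·V_DC = 24.7 V.)

V_out ≈ 21.5 V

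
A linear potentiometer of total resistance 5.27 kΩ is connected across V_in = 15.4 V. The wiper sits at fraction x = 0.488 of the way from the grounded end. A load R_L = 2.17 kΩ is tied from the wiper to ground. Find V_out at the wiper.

Split the track: R_lower = x·R_p = 2.572 kΩ, R_upper = (1−x)·R_p = 2.698 kΩ.
(x·R_p) ‖ R_L = 1.177 kΩ.
Then V_out = V_in · 1.177/(2.698 + 1.177) = 4.677 V.
(Unloaded: V_out = x·V_in = 7.52 V.)

V_out ≈ 4.68 V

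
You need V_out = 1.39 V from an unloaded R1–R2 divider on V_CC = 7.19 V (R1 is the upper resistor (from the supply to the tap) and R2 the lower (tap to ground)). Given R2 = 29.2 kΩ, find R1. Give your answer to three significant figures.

Required fraction k = V_out/V_CC = 0.1933.
So R1 = R2 · (V_CC/V_out − 1) = 29.2 × (7.19/1.39 − 1) = 29.2 × 4.173 = 121.8 kΩ.

R1 ≈ 122 kΩ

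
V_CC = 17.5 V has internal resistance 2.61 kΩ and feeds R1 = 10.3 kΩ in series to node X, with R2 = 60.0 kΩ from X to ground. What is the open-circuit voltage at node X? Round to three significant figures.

R1' = 2.61 + 10.3 = 12.91 kΩ (source resistance + R1).
Open-circuit (no load on X): V_th = V_CC · R2/(R1' + R2) = 17.5 × 60.0/(12.91 + 60.0) = 14.40 V.

V_th ≈ 14.4 V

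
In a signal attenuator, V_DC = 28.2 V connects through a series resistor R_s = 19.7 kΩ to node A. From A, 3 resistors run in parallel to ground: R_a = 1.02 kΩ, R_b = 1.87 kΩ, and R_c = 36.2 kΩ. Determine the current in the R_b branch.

I ≈ 0.480 mA

Equivalent of the parallel group: R_p = 0.6482 kΩ.
Node voltage V_A = V_DC · R_p/(R_s + R_p) = 28.2 × 0.03185 = 0.8983 V.
Branch current I = V_A/R_b = 0.8983/1.87 = 0.4804 mA.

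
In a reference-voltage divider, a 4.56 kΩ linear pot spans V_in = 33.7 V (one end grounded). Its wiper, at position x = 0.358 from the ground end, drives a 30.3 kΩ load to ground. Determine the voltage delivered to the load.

V_out ≈ 11.7 V

Lower segment x·R_p = 1.632 kΩ; upper segment (1−x)·R_p = 2.928 kΩ.
R_L loads the lower segment: effective lower R = 1.549 kΩ.
Then V_out = V_in · 1.549/(2.928 + 1.549) = 11.66 V.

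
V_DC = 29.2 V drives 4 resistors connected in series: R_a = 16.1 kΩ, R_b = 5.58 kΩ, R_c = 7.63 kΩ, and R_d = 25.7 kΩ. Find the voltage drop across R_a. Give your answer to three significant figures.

V ≈ 8.55 V

Total series resistance ΣR = 16.1 + 5.58 + 7.63 + 25.7 = 55.01 kΩ.
By the voltage-divider rule, V = 29.2 × 16.10/55.01 = 8.546 V.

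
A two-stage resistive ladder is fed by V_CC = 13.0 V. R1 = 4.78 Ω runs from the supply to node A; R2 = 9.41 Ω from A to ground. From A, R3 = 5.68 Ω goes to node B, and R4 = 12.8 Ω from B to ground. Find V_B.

The second stage (R3 + R4 = 18.48 Ω) loads node A in parallel with R2.
Effective lower resistance at A: R2 ‖ 18.48 = 6.235 Ω.
First divider: V_A = V_CC · 6.235/(4.78 + 6.235) = 7.359 V.
Then the unloaded second divider: V_B = V_A × R4/(R3+R4) = 7.359 × 0.6926 = 5.097 V.

V_B ≈ 5.10 V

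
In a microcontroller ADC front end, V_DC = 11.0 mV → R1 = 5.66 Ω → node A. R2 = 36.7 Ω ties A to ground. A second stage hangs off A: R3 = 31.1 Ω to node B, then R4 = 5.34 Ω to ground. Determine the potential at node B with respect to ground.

The second stage (R3 + R4 = 36.44 Ω) loads node A in parallel with R2.
Effective lower resistance at A: R2 ‖ 36.44 = 18.28 Ω.
First divider: V_A = V_DC · 18.28/(5.66 + 18.28) = 8.400 mV.
V_B = V_A × 0.1465 = 1.231 mV.

V_B ≈ 1.23 mV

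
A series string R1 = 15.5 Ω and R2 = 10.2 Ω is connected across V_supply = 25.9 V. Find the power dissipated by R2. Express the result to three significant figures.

P ≈ 10.4 W

The common current is I = 25.9/25.70 = 1.008 A.
P = I²R = 1.016 × 10.2 = 10.36 W.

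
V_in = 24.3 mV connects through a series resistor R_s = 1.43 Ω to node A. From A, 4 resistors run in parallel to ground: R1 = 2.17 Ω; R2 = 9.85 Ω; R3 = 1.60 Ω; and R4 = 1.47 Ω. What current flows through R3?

Equivalent of the parallel group: R_p = 0.5354 Ω.
V_A by voltage divider: V_A = 24.3 × 0.5354/(1.43 + 0.5354) = 6.620 mV.
I(R3) = V_A / R3 = 6.620/1.60 = 4.137 mA.
(Check via current divider: I_total = 12.36 mA; share G_k/ΣG = 0.3346 → same result.)

I ≈ 4.14 mA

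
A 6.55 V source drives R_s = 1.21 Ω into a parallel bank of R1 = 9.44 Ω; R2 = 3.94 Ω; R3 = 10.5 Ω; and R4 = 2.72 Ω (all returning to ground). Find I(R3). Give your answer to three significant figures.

I ≈ 0.313 A

Equivalent of the parallel group: R_p = 1.216 Ω.
V_A by voltage divider: V_A = 6.55 × 1.216/(1.21 + 1.216) = 3.283 V.
I(R3) = V_A / R3 = 3.283/10.5 = 0.3126 A.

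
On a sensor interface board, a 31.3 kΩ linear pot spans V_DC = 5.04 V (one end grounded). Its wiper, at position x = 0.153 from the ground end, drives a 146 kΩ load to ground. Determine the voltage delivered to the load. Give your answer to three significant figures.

Lower segment x·R_p = 4.789 kΩ; upper segment (1−x)·R_p = 26.51 kΩ.
(x·R_p) ‖ R_L = 4.637 kΩ.
V_out = 5.04 × 4.637/(26.51 + 4.637) = 0.7503 V.

V_out ≈ 0.750 V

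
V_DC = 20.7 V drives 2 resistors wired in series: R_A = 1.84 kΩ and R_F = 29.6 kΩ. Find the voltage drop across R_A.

ΣR = 1.84 + 29.6 = 31.44 kΩ.
By the voltage-divider rule, V = 20.7 × 1.840/31.44 = 1.211 V.

V ≈ 1.21 V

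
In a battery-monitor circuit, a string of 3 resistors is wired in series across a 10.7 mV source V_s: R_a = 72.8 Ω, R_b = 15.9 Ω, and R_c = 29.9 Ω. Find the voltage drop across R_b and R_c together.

Series total: ΣR = 72.8 + 15.9 + 29.9 = 118.6 Ω.
R_{R_b..R_c} = 15.9 + 29.9 = 45.80 Ω.
By the voltage-divider rule, V = 10.7 × 45.80/118.6 = 4.132 mV.

V ≈ 4.13 mV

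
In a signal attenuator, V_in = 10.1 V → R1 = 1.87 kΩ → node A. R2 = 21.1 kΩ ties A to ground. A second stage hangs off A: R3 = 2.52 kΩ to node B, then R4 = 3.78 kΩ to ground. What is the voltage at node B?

The second stage (R3 + R4 = 6.300 kΩ) loads node A in parallel with R2.
R2 ‖ (R3+R4) = 4.851 kΩ.
First divider: V_A = V_in · 4.851/(1.87 + 4.851) = 7.290 V.
V_B = V_A × 0.6000 = 4.374 V.

V_B ≈ 4.37 V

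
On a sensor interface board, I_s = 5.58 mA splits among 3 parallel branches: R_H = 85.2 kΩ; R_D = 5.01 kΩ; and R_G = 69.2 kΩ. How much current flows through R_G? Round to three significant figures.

I ≈ 0.357 mA

Conductances: ΣG = 1/85.2 + 1/5.01 + 1/69.2 = 0.2258 (1/kΩ).
Current divider: I(R_G) = I_s · G_k/ΣG = 5.58 × (0.01445/0.2258) = 5.58 × 0.06400 = 0.3571 mA.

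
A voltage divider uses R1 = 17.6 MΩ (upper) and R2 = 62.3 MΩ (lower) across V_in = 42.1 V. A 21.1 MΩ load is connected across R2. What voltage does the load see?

V_out ≈ 19.9 V

The load sits in parallel with R2, giving an effective lower resistance R2' = R2·R_L/(R2+R_L) = 15.76 MΩ.
Then V_out = V_in · R2'/(R1 + R2') = 42.1 × 15.76/33.36 = 19.89 V.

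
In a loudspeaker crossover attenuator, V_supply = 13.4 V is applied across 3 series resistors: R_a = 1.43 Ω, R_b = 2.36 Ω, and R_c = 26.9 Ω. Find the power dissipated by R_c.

P ≈ 5.13 W

Series current I = V_supply/ΣR = 13.4/30.69 = 0.4366 A.
P(R_c) = I²·R_c = (0.4366)² × 26.9 = 5.128 W.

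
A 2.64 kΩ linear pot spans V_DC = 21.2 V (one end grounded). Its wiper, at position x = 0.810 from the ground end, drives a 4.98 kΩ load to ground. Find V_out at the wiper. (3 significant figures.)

V_out ≈ 15.9 V

The pot divides into 0.5016 kΩ above the wiper and 2.138 kΩ below.
(x·R_p) ‖ R_L = 1.496 kΩ.
Loaded-divider output: V_out = 21.2 × 0.7489 = 15.88 V.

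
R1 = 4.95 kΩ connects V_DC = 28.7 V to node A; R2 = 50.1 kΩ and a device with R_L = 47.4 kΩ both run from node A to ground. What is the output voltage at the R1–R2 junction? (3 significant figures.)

V_out ≈ 23.9 V

The load sits in parallel with R2, giving an effective lower resistance R2' = R2·R_L/(R2+R_L) = 24.36 kΩ.
Now apply the divider: V_out = 28.7 × 0.8311 = 23.85 V.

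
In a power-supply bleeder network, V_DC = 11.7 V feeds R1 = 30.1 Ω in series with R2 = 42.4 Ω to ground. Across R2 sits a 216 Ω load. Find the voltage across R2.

V_out ≈ 6.33 V

R2 ‖ R_L = (42.4 × 216)/(42.4 + 216) = 35.44 Ω.
Then V_out = V_DC · R2'/(R1 + R2') = 11.7 × 35.44/65.54 = 6.327 V.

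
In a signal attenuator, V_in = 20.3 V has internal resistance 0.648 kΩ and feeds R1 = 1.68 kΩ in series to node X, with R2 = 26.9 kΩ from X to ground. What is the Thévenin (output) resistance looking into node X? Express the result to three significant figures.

R_th ≈ 2.14 kΩ

R1' = 0.648 + 1.68 = 2.328 kΩ (source resistance + R1).
Zeroing V_in shorts the top of R1' to ground, so R_th = R1' ‖ R2 = 2.143 kΩ.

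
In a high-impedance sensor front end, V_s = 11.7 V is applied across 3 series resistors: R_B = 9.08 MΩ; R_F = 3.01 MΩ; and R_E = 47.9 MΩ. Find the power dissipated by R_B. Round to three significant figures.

ΣR = 59.99 MΩ → I = 11.7/59.99 = 0.1950 µA.
V(R_B) = I·R = 1.771 V; P = V·I = 1.771 × 0.1950 = 0.3454 µW.

P ≈ 0.345 µW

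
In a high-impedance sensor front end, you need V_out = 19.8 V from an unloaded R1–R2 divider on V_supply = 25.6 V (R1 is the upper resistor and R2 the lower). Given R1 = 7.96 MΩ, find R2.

Required fraction k = V_out/V_supply = 0.7734.
Rearranging, R2 = R1·k/(1−k) = 7.96 × 3.414 = 27.17 MΩ.

R2 ≈ 27.2 MΩ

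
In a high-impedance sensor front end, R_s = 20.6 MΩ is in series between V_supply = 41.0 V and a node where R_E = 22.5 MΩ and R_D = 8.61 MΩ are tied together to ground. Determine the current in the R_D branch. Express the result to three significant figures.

I ≈ 1.11 µA

Equivalent of the parallel group: R_p = 6.227 MΩ.
V_A = 41.0 × 6.227/26.83 = 9.517 V.
Branch current I = V_A/R_D = 9.517/8.61 = 1.105 µA.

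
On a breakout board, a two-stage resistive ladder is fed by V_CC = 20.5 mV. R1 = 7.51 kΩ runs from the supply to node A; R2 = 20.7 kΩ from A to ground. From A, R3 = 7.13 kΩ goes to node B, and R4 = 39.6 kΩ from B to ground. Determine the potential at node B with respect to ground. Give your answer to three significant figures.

V_B ≈ 11.4 mV

Node A sees R2 in parallel with the series input of stage 2, R3 + R4 = 46.73 kΩ.
Effective lower resistance at A: R2 ‖ 46.73 = 14.35 kΩ.
So V_A = 20.5 × 0.6564 = 13.46 mV.
Stage 2 is unloaded, so V_B = V_A · R4/(R3+R4) = 13.46 × 39.6/46.73 = 11.40 mV.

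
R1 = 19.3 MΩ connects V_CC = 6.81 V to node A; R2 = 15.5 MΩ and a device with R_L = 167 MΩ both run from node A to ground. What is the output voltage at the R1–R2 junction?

R2 ‖ R_L = (15.5 × 167)/(15.5 + 167) = 14.18 MΩ.
Now apply the divider: V_out = 6.81 × 0.4236 = 2.885 V.
(Unloaded it would be 3.03 V; the load pulls it down.)

V_out ≈ 2.88 V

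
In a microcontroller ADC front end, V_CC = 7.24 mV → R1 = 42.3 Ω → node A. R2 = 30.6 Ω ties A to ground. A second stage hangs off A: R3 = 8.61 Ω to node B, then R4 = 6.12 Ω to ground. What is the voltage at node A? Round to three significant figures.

Looking into the second stage from A: R3 + R4 = 14.73 Ω appears in parallel with R2.
Effective lower resistance at A: R2 ‖ 14.73 = 9.943 Ω.
First divider: V_A = V_CC · 9.943/(42.3 + 9.943) = 1.378 mV.

V_A ≈ 1.38 mV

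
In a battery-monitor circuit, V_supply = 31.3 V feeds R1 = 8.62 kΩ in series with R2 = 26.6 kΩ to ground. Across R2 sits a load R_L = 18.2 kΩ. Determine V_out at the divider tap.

The load sits in parallel with R2, giving an effective lower resistance R2' = R2·R_L/(R2+R_L) = 10.81 kΩ.
Now apply the divider: V_out = 31.3 × 0.5563 = 17.41 V.

V_out ≈ 17.4 V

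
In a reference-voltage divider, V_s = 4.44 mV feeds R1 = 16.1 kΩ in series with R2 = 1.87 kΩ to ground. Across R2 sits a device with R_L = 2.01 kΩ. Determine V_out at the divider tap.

R2 ‖ R_L = (1.87 × 2.01)/(1.87 + 2.01) = 0.9687 kΩ.
Now apply the divider: V_out = 4.44 × 0.05676 = 0.2520 mV.
(Unloaded it would be 0.462 mV; the load pulls it down.)

V_out ≈ 0.252 mV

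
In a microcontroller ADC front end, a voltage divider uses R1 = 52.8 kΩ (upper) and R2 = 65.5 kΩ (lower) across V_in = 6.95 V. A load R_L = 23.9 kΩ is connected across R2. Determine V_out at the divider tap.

R2 ‖ R_L = (65.5 × 23.9)/(65.5 + 23.9) = 17.51 kΩ.
Now apply the divider: V_out = 6.95 × 0.2490 = 1.731 V.
(Unloaded it would be 3.85 V; the load pulls it down.)

V_out ≈ 1.73 V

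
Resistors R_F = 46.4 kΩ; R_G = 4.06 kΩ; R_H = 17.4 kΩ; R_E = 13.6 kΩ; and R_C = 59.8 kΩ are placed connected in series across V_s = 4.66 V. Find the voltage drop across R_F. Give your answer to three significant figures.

Series total: ΣR = 46.4 + 4.06 + 17.4 + 13.6 + 59.8 = 141.3 kΩ.
V = V_s · R/ΣR = 4.66 × 0.3285 = 1.531 V.

V ≈ 1.53 V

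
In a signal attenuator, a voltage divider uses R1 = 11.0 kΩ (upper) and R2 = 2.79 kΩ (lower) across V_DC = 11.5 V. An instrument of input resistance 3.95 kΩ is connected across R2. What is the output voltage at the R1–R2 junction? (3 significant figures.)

R2 ‖ R_L = (2.79 × 3.95)/(2.79 + 3.95) = 1.635 kΩ.
Voltage divider with the loaded lower leg: V_out = 11.5 × 1.635/(11.0 + 1.635) = 11.5 × 0.1294 = 1.488 V.
(Unloaded it would be 2.33 V; the load pulls it down.)

V_out ≈ 1.49 V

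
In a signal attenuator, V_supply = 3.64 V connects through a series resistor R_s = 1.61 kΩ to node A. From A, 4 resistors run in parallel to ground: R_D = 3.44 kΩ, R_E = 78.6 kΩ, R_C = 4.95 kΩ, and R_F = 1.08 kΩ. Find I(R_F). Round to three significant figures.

I ≈ 1.02 mA

Parallel bank: R_p = 1/(1/3.44 + 1/78.6 + 1/4.95 + 1/1.08) = 0.6986 kΩ.
Node voltage V_A = V_supply · R_p/(R_s + R_p) = 3.64 × 0.3026 = 1.102 V.
I(R_F) = V_A / R_F = 1.102/1.08 = 1.020 mA.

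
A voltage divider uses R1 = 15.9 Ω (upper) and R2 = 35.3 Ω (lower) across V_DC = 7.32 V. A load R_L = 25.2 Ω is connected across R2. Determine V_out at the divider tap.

R2 ‖ R_L = (35.3 × 25.2)/(35.3 + 25.2) = 14.70 Ω.
Then V_out = V_DC · R2'/(R1 + R2') = 7.32 × 14.70/30.60 = 3.517 V.

V_out ≈ 3.52 V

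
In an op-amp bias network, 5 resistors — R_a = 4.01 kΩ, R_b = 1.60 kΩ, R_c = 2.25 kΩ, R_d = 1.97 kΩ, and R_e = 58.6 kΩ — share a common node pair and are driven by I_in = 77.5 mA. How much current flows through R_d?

I ≈ 21.3 mA

Total conductance ΣG = 1/4.01 + 1/1.60 + 1/2.25 + 1/1.97 + 1/58.6 = 1.844 (units of 1/kΩ).
By the current-divider rule, I = I_in · G_k/ΣG = 77.5 × 0.2754 = 21.34 mA.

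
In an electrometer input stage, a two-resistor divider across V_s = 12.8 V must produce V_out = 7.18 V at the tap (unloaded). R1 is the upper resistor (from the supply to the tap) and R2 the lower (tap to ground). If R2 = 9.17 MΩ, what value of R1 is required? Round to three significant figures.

The divider ratio is R2/(R1+R2) = 7.18/12.8 = 0.5609.
Rearranging, R1 = R2·(1−k)/k = 9.17 × 0.7827 = 7.178 MΩ.

R1 ≈ 7.18 MΩ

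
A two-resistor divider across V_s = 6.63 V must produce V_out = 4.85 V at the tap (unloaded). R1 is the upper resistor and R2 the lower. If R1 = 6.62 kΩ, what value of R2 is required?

The divider ratio is R2/(R1+R2) = 4.85/6.63 = 0.7315.
So R2 = R1 · V_out/(V_s − V_out) = 6.62 × 4.85/(6.63 − 4.85) = 6.62 × 2.725 = 18.04 kΩ.

R2 ≈ 18.0 kΩ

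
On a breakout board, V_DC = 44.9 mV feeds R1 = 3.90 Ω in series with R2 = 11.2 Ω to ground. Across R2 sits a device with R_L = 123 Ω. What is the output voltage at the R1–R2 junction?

V_out ≈ 32.5 mV

R2 ‖ R_L = (11.2 × 123)/(11.2 + 123) = 10.27 Ω.
Then V_out = V_DC · R2'/(R1 + R2') = 44.9 × 10.27/14.17 = 32.54 mV.
(Unloaded it would be 33.3 mV; the load pulls it down.)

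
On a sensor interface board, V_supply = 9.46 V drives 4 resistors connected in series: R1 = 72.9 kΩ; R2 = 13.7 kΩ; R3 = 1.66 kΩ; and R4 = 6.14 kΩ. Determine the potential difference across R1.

Series total: ΣR = 72.9 + 13.7 + 1.66 + 6.14 = 94.40 kΩ.
V = V_supply · R/ΣR = 9.46 × 0.7722 = 7.305 V.

V ≈ 7.31 V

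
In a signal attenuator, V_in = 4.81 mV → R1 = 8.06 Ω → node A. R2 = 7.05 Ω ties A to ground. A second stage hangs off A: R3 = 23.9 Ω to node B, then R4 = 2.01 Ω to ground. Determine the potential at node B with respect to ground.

Node A sees R2 in parallel with the series input of stage 2, R3 + R4 = 25.91 Ω.
Effective lower resistance at A: R2 ‖ 25.91 = 5.542 Ω.
V_A = 4.81 × 5.542/(8.06 + 5.542) = 1.960 mV.
V_B = V_A × 0.07758 = 0.1520 mV.

V_B ≈ 0.152 mV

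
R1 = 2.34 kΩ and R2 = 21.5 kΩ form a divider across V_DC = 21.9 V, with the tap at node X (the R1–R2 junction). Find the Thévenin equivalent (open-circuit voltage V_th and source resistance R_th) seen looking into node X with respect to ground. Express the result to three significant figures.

Open-circuit (no load on X): V_th = V_DC · R2/(R1 + R2) = 21.9 × 21.5/(2.340 + 21.5) = 19.75 V.
Zeroing V_DC shorts the top of R1 to ground, so R_th = R1 ‖ R2 = 2.110 kΩ.

V_th ≈ 19.8 V, R_th ≈ 2.11 kΩ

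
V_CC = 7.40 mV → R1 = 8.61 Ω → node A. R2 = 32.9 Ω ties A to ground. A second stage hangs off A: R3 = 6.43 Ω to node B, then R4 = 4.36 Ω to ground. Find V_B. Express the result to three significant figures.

The second stage (R3 + R4 = 10.79 Ω) loads node A in parallel with R2.
R2 ‖ (R3+R4) = 8.125 Ω.
V_A = 7.40 × 8.125/(8.61 + 8.125) = 3.593 mV.
Then the unloaded second divider: V_B = V_A × R4/(R3+R4) = 3.593 × 0.4041 = 1.452 mV.

V_B ≈ 1.45 mV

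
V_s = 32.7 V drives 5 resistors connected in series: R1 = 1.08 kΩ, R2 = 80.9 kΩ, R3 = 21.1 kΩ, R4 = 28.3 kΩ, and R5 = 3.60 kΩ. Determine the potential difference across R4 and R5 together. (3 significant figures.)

V ≈ 7.73 V

Total series resistance ΣR = 1.08 + 80.9 + 21.1 + 28.3 + 3.60 = 135.0 kΩ.
R_{R4..R5} = 28.3 + 3.60 = 31.90 kΩ.
V = V_s · R/ΣR = 32.7 × 0.2363 = 7.728 V.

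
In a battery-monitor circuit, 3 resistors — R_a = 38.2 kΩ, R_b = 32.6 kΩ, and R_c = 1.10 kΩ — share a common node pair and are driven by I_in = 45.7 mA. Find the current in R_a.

I ≈ 1.24 mA

ΣG = 1/38.2 + 1/32.6 + 1/1.10 = 0.9659.
By the current-divider rule, I = I_in · G_k/ΣG = 45.7 × 0.02710 = 1.239 mA.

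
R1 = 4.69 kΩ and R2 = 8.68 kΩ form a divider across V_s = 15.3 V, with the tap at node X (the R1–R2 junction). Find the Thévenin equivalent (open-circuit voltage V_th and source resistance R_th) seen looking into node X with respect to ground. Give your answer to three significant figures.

V_th is the unloaded tap voltage: V_s · R2/(R1+R2) = 15.3 × 0.6492 = 9.933 V.
Looking into X with the source shorted: R_th = R1·R2/(R1+R2) = 4.690 × 8.68/13.37 = 3.045 kΩ.

V_th ≈ 9.93 V, R_th ≈ 3.04 kΩ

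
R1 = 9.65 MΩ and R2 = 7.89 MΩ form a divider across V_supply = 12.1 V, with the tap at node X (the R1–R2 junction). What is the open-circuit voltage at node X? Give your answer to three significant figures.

V_th ≈ 5.44 V

Open-circuit (no load on X): V_th = V_supply · R2/(R1 + R2) = 12.1 × 7.89/(9.650 + 7.89) = 5.443 V.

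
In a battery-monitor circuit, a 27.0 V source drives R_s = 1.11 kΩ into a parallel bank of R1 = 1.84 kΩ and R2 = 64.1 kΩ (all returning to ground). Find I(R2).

Equivalent of the parallel group: R_p = 1.789 kΩ.
Node voltage V_A = V_CC · R_p/(R_s + R_p) = 27.0 × 0.6171 = 16.66 V.
Branch current I = V_A/R2 = 16.66/64.1 = 0.2599 mA.
(Equivalently: I_total = 9.315 mA, then current-divider fraction G_k/ΣG = 0.02790.)

I ≈ 0.260 mA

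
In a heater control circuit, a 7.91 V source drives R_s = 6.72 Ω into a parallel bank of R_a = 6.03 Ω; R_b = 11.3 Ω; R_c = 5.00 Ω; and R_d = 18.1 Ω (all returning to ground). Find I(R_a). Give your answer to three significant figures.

I ≈ 0.296 A

Combine the parallel branches: R_p = (1/6.03 + 1/11.3 + 1/5.00 + 1/18.1)⁻¹ = 1.962 Ω.
Node voltage V_A = V_CC · R_p/(R_s + R_p) = 7.91 × 0.2260 = 1.788 V.
I(R_a) = V_A / R_a = 1.788/6.03 = 0.2965 A.
(Equivalently: I_total = 0.9110 A, then current-divider fraction G_k/ΣG = 0.3254.)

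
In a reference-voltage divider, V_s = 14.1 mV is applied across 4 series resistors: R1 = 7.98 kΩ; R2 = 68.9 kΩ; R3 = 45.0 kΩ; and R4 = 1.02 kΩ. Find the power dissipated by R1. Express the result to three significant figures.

ΣR = 122.9 kΩ → I = 14.1/122.9 = 0.1147 µA.
P = I²R = 0.01316 × 7.98 = 0.1050 nW.

P ≈ 0.105 nW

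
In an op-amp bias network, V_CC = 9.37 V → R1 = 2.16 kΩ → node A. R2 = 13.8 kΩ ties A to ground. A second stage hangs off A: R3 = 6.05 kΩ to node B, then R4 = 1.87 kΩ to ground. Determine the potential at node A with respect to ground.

V_A ≈ 6.56 V

Looking into the second stage from A: R3 + R4 = 7.920 kΩ appears in parallel with R2.
Effective lower resistance at A: R2 ‖ 7.920 = 5.032 kΩ.
First divider: V_A = V_CC · 5.032/(2.16 + 5.032) = 6.556 V.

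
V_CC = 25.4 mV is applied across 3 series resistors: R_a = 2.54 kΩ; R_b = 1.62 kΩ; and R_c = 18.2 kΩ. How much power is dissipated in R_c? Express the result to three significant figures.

The common current is I = 25.4/22.36 = 1.136 µA.
P(R_c) = I²·R_c = (1.136)² × 18.2 = 23.49 nW.

P ≈ 23.5 nW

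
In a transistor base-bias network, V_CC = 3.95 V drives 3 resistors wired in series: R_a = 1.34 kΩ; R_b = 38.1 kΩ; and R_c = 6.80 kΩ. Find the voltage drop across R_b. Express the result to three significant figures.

V ≈ 3.25 V

ΣR = 1.34 + 38.1 + 6.80 = 46.24 kΩ.
V = V_CC · R/ΣR = 3.95 × 0.8240 = 3.255 V.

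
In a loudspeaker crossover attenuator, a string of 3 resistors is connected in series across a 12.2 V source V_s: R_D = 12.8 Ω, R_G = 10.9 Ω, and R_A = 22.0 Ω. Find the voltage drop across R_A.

Series total: ΣR = 12.8 + 10.9 + 22.0 = 45.70 Ω.
V = V_s · R/ΣR = 12.2 × 0.4814 = 5.873 V.

V ≈ 5.87 V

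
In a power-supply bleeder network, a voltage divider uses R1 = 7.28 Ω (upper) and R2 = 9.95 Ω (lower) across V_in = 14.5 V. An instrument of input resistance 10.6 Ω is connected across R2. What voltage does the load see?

The load sits in parallel with R2, giving an effective lower resistance R2' = R2·R_L/(R2+R_L) = 5.132 Ω.
Voltage divider with the loaded lower leg: V_out = 14.5 × 5.132/(7.28 + 5.132) = 14.5 × 0.4135 = 5.996 V.
(Unloaded it would be 8.37 V; the load pulls it down.)

V_out ≈ 6.00 V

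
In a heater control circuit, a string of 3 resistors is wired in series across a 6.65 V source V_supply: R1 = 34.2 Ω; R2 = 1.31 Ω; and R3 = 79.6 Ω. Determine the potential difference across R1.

V ≈ 1.98 V

Series total: ΣR = 34.2 + 1.31 + 79.6 = 115.1 Ω.
Voltage divider: V = V_supply · (34.20 / 115.1) = 6.65 × 0.2971 = 1.976 V.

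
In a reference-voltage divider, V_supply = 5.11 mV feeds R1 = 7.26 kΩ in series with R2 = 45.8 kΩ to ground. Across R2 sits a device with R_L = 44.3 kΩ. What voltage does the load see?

The load sits in parallel with R2, giving an effective lower resistance R2' = R2·R_L/(R2+R_L) = 22.52 kΩ.
Voltage divider with the loaded lower leg: V_out = 5.11 × 22.52/(7.26 + 22.52) = 5.11 × 0.7562 = 3.864 mV.

V_out ≈ 3.86 mV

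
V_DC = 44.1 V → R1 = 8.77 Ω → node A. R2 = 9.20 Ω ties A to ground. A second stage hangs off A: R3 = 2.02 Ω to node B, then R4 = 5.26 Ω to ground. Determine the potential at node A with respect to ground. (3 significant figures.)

Node A sees R2 in parallel with the series input of stage 2, R3 + R4 = 7.280 Ω.
Effective lower resistance at A: R2 ‖ 7.280 = 4.064 Ω.
First divider: V_A = V_DC · 4.064/(8.77 + 4.064) = 13.96 V.

V_A ≈ 14.0 V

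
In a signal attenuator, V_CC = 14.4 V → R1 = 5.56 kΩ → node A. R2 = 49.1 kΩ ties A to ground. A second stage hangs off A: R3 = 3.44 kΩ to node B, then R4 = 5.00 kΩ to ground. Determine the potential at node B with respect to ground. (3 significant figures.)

V_B ≈ 4.81 V

Looking into the second stage from A: R3 + R4 = 8.440 kΩ appears in parallel with R2.
R2 ‖ (R3+R4) = 7.202 kΩ.
V_A = 14.4 × 7.202/(5.56 + 7.202) = 8.126 V.
Then the unloaded second divider: V_B = V_A × R4/(R3+R4) = 8.126 × 0.5924 = 4.814 V.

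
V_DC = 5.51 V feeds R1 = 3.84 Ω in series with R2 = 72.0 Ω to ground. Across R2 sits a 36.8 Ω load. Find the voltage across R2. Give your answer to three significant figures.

R2 ‖ R_L = (72.0 × 36.8)/(72.0 + 36.8) = 24.35 Ω.
Voltage divider with the loaded lower leg: V_out = 5.51 × 24.35/(3.84 + 24.35) = 5.51 × 0.8638 = 4.760 V.

V_out ≈ 4.76 V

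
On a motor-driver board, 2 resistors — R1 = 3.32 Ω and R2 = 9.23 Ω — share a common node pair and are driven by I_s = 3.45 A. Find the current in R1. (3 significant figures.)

I ≈ 2.54 A

Two-branch current divider: I_k = I_s · R_other/(R_1 + R_2).
So I = 3.45 × 9.23/12.55 = 2.537 A.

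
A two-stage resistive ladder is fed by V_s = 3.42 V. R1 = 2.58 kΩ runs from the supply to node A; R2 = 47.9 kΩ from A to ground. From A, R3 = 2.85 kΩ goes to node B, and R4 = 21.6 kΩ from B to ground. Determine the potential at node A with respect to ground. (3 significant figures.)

V_A ≈ 2.95 V

Looking into the second stage from A: R3 + R4 = 24.45 kΩ appears in parallel with R2.
R2 ‖ (R3+R4) = 16.19 kΩ.
V_A = 3.42 × 16.19/(2.58 + 16.19) = 2.950 V.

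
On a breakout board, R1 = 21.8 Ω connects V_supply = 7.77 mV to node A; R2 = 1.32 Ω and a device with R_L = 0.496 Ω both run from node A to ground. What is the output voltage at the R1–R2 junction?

First combine the lower leg with the load: R2 ‖ R_L = 0.3605 Ω.
Now apply the divider: V_out = 7.77 × 0.01627 = 0.1264 mV.

V_out ≈ 0.126 mV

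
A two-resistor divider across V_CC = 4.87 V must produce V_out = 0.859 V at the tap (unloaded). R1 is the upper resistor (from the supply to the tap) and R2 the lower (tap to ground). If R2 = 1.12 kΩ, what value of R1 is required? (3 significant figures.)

The divider ratio is R2/(R1+R2) = 0.859/4.87 = 0.1764.
R1 = R2·(1/k − 1) = 1.12 × 4.669 = 5.230 kΩ.

R1 ≈ 5.23 kΩ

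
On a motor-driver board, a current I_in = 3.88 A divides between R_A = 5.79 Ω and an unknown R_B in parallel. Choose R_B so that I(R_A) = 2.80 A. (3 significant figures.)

R_B ≈ 15.0 Ω

The fraction through R_A equals R_B/(R_A+R_B).
2.80/3.88 = R_B/(R_A + R_B) → R_B = R_A · (0.7216)/(1 − 0.7216) = 5.79 × 2.593 = 15.01 Ω.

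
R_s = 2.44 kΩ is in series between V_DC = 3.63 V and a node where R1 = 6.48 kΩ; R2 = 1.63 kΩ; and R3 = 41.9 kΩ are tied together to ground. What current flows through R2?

Parallel bank: R_p = 1/(1/6.48 + 1/1.63 + 1/41.9) = 1.263 kΩ.
V_A = 3.63 × 1.263/3.703 = 1.238 V.
Branch current I = V_A/R2 = 1.238/1.63 = 0.7596 mA.
(Equivalently: I_total = 0.9803 mA, then current-divider fraction G_k/ΣG = 0.7749.)

I ≈ 0.760 mA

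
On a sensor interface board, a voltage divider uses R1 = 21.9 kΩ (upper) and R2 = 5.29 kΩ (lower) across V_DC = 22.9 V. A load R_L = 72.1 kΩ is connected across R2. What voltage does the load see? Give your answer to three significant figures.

The load sits in parallel with R2, giving an effective lower resistance R2' = R2·R_L/(R2+R_L) = 4.928 kΩ.
Now apply the divider: V_out = 22.9 × 0.1837 = 4.207 V.

V_out ≈ 4.21 V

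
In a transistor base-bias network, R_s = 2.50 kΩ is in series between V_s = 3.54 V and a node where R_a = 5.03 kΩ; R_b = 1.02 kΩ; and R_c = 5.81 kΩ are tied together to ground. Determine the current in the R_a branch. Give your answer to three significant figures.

I ≈ 0.161 mA

Combine the parallel branches: R_p = (1/5.03 + 1/1.02 + 1/5.81)⁻¹ = 0.7400 kΩ.
V_A = 3.54 × 0.7400/3.240 = 0.8085 V.
I(R_a) = V_A / R_a = 0.8085/5.03 = 0.1607 mA.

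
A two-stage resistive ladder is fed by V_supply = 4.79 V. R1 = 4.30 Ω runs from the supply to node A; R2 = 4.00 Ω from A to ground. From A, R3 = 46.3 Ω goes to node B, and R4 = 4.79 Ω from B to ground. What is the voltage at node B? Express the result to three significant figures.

Looking into the second stage from A: R3 + R4 = 51.09 Ω appears in parallel with R2.
R2 ‖ (R3+R4) = 3.710 Ω.
V_A = 4.79 × 3.710/(4.30 + 3.710) = 2.218 V.
V_B = V_A × 0.09376 = 0.2080 V.

V_B ≈ 0.208 V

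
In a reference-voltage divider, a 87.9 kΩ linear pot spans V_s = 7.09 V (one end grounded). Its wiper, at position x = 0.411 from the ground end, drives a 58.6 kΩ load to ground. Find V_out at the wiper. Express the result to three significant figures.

Split the track: R_lower = x·R_p = 36.13 kΩ, R_upper = (1−x)·R_p = 51.77 kΩ.
Lower segment in parallel with the load: 36.13 ‖ 58.6 = 22.35 kΩ.
V_out = 7.09 × 22.35/(51.77 + 22.35) = 2.138 V.

V_out ≈ 2.14 V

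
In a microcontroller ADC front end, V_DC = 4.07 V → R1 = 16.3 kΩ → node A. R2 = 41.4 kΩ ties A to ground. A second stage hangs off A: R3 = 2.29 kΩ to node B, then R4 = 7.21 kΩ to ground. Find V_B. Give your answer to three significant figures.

The second stage (R3 + R4 = 9.500 kΩ) loads node A in parallel with R2.
R2 ‖ (R3+R4) = 7.727 kΩ.
So V_A = 4.07 × 0.3216 = 1.309 V.
Then the unloaded second divider: V_B = V_A × R4/(R3+R4) = 1.309 × 0.7589 = 0.9934 V.

V_B ≈ 0.993 V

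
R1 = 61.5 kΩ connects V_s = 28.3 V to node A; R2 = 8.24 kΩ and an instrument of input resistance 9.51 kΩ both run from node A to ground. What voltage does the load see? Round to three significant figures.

R2 ‖ R_L = (8.24 × 9.51)/(8.24 + 9.51) = 4.415 kΩ.
Voltage divider with the loaded lower leg: V_out = 28.3 × 4.415/(61.5 + 4.415) = 28.3 × 0.06698 = 1.895 V.

V_out ≈ 1.90 V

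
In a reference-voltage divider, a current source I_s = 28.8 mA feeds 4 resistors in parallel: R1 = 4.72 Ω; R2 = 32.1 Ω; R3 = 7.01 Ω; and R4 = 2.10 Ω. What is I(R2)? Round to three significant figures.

ΣG = 1/4.72 + 1/32.1 + 1/7.01 + 1/2.10 = 0.8619.
Current divider: I(R2) = I_s · G_k/ΣG = 28.8 × (0.03115/0.8619) = 28.8 × 0.03615 = 1.041 mA.

I ≈ 1.04 mA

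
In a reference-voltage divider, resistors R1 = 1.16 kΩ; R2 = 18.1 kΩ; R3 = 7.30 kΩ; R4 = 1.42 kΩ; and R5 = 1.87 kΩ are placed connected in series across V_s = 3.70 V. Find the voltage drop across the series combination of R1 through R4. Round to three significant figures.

V ≈ 3.47 V

Total series resistance ΣR = 1.16 + 18.1 + 7.30 + 1.42 + 1.87 = 29.85 kΩ.
R_{R1..R4} = 1.16 + 18.1 + 7.30 + 1.42 = 27.98 kΩ.
V = V_s · R/ΣR = 3.70 × 0.9374 = 3.468 V.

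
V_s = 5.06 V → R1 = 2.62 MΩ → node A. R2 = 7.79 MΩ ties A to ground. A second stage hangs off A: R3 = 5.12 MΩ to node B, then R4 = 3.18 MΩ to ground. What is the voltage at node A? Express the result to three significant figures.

V_A ≈ 3.06 V

Looking into the second stage from A: R3 + R4 = 8.300 MΩ appears in parallel with R2.
Effective lower resistance at A: R2 ‖ 8.300 = 4.018 MΩ.
V_A = 5.06 × 4.018/(2.62 + 4.018) = 3.063 V.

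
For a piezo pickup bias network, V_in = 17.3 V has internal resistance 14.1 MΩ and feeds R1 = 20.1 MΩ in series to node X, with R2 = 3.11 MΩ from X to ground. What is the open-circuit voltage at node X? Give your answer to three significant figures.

R1' = 14.1 + 20.1 = 34.20 MΩ (source resistance + R1).
With X open, the divider is unloaded: V_th = 17.3 × 3.11/37.31 = 1.442 V.

V_th ≈ 1.44 V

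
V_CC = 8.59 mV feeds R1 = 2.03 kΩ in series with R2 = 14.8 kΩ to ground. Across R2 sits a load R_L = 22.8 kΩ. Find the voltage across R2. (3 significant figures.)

The load sits in parallel with R2, giving an effective lower resistance R2' = R2·R_L/(R2+R_L) = 8.974 kΩ.
Now apply the divider: V_out = 8.59 × 0.8155 = 7.005 mV.

V_out ≈ 7.01 mV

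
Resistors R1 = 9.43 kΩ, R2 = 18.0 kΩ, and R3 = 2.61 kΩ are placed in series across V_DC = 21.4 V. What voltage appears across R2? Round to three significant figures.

ΣR = 9.43 + 18.0 + 2.61 = 30.04 kΩ.
By the voltage-divider rule, V = 21.4 × 18.00/30.04 = 12.82 V.

V ≈ 12.8 V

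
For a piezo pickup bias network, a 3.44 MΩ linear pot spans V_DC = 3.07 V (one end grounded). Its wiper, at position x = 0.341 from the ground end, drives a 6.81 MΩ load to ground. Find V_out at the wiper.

V_out ≈ 0.940 V

The pot divides into 2.267 MΩ above the wiper and 1.173 MΩ below.
(x·R_p) ‖ R_L = 1.001 MΩ.
Loaded-divider output: V_out = 3.07 × 0.3062 = 0.9401 V.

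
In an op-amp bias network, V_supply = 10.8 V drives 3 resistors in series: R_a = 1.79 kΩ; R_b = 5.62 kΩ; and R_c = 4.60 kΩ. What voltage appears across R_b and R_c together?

ΣR = 1.79 + 5.62 + 4.60 = 12.01 kΩ.
R_{R_b..R_c} = 5.62 + 4.60 = 10.22 kΩ.
By the voltage-divider rule, V = 10.8 × 10.22/12.01 = 9.190 V.

V ≈ 9.19 V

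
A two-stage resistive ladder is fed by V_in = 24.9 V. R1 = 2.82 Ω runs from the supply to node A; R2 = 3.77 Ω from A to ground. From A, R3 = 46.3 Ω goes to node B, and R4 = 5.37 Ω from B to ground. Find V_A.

V_A ≈ 13.8 V

Looking into the second stage from A: R3 + R4 = 51.67 Ω appears in parallel with R2.
Effective lower resistance at A: R2 ‖ 51.67 = 3.514 Ω.
So V_A = 24.9 × 0.5548 = 13.81 V.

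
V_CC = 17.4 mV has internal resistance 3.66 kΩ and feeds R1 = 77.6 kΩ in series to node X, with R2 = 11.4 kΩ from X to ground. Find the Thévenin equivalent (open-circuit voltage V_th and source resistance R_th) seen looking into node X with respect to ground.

R1' = 3.66 + 77.6 = 81.26 kΩ (source resistance + R1).
With X open, the divider is unloaded: V_th = 17.4 × 11.4/92.66 = 2.141 mV.
Looking into X with the source shorted: R_th = R1'·R2/(R1'+R2) = 81.26 × 11.4/92.66 = 9.997 kΩ.

V_th ≈ 2.14 mV, R_th ≈ 10.0 kΩ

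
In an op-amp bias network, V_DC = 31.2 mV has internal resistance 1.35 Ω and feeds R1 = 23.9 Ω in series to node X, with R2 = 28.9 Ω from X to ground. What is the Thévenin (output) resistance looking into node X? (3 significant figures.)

R1' = 1.35 + 23.9 = 25.25 Ω (source resistance + R1).
Looking into X with the source shorted: R_th = R1'·R2/(R1'+R2) = 25.25 × 28.9/54.15 = 13.48 Ω.

R_th ≈ 13.5 Ω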